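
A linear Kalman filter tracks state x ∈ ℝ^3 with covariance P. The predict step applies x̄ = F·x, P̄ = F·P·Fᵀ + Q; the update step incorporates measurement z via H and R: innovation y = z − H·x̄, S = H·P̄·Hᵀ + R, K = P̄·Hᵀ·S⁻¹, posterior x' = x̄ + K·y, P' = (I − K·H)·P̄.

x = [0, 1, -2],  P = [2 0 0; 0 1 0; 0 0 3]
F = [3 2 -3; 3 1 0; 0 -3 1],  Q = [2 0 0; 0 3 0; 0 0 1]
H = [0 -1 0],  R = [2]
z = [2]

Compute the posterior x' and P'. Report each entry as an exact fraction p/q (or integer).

x̄ = F·x = [8, 1, -5]
P̄ = F·P·Fᵀ + Q = [51 20 -15; 20 22 -3; -15 -3 13]
y = z − H·x̄ = [3]
S = H·P̄·Hᵀ + R = [24]
K = P̄·Hᵀ·S⁻¹ = [-5/6; -11/12; 1/8]
x' = x̄ + K·y = [11/2, -7/4, -37/8]
P' = (I − K·H)·P̄ = [103/3 5/3 -25/2; 5/3 11/6 -1/4; -25/2 -1/4 101/8]

x' = [11/2, -7/4, -37/8]
P' = [103/3 5/3 -25/2; 5/3 11/6 -1/4; -25/2 -1/4 101/8]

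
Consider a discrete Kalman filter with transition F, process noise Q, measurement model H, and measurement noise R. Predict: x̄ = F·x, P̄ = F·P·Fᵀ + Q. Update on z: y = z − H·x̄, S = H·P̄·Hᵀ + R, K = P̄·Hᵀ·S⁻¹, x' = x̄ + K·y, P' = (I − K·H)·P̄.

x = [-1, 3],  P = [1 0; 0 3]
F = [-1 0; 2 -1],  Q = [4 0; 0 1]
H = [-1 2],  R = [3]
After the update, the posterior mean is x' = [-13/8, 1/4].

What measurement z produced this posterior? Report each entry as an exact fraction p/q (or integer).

z = [3]

x̄ = F·x = [1, -5]
P̄ = F·P·Fᵀ + Q = [5 -2; -2 8]
S = H·P̄·Hᵀ + R = [48]
K = P̄·Hᵀ·S⁻¹ = [-3/16; 3/8]
x' − x̄ = [-21/8, 21/4] = K·y
y = (KᵀK)⁻¹·Kᵀ·(x' − x̄) = [14]
z = y + H·x̄ = [14] + [-11] = [3]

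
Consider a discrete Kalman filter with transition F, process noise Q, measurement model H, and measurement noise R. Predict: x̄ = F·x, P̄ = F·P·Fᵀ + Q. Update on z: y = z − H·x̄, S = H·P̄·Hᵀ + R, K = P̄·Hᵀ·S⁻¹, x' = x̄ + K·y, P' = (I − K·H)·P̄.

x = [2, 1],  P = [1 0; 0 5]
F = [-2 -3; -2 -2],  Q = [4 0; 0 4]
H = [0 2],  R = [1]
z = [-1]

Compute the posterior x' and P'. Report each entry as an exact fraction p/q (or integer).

x̄ = F·x = [-7, -6]
P̄ = F·P·Fᵀ + Q = [53 34; 34 28]
y = z − H·x̄ = [11]
S = H·P̄·Hᵀ + R = [113]
K = P̄·Hᵀ·S⁻¹ = [68/113; 56/113]
x' = x̄ + K·y = [-43/113, -62/113]
P' = (I − K·H)·P̄ = [1365/113 34/113; 34/113 28/113]

x' = [-43/113, -62/113]
P' = [1365/113 34/113; 34/113 28/113]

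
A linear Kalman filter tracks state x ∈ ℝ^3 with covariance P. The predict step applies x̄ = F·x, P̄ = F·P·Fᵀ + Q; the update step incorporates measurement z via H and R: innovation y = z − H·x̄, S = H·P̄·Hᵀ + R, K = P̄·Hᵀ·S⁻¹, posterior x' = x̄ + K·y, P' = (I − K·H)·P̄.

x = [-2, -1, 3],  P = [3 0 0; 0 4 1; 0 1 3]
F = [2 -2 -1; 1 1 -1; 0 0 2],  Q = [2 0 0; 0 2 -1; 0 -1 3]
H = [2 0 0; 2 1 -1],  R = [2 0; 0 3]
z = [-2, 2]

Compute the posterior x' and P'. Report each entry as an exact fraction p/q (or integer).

x̄ = F·x = [-5, -6, 6]
P̄ = F·P·Fᵀ + Q = [37 2 -10; 2 10 -5; -10 -5 15]
y = z − H·x̄ = [8, 24]
S = H·P̄·Hᵀ + R = [150 172; 172 234]
K = P̄·Hᵀ·S⁻¹ = [631/1379 43/1379; -583/1379 1081/2758; 550/1379 -640/1379]
x' = x̄ + K·y = [-815/1379, 34/1379, -2686/1379]
P' = (I − K·H)·P̄ = [631/1379 -583/1379 550/1379; -583/1379 11705/2758 3065/1379; 550/1379 3065/1379 6085/1379]

x' = [-815/1379, 34/1379, -2686/1379]
P' = [631/1379 -583/1379 550/1379; -583/1379 11705/2758 3065/1379; 550/1379 3065/1379 6085/1379]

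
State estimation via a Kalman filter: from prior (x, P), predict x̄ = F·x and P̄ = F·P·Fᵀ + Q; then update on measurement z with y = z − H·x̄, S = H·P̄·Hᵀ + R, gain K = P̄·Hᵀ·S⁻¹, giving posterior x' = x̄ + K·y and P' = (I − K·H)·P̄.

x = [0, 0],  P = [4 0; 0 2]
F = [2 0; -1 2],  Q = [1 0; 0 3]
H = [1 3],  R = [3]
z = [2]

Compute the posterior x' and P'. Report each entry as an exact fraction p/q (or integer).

x' = [-14/107, 74/107]
P' = [1770/107 -597/107; -597/107 236/107]

x̄ = F·x = [0, 0]
P̄ = F·P·Fᵀ + Q = [17 -8; -8 15]
y = z − H·x̄ = [2]
S = H·P̄·Hᵀ + R = [107]
K = P̄·Hᵀ·S⁻¹ = [-7/107; 37/107]
x' = x̄ + K·y = [-14/107, 74/107]
P' = (I − K·H)·P̄ = [1770/107 -597/107; -597/107 236/107]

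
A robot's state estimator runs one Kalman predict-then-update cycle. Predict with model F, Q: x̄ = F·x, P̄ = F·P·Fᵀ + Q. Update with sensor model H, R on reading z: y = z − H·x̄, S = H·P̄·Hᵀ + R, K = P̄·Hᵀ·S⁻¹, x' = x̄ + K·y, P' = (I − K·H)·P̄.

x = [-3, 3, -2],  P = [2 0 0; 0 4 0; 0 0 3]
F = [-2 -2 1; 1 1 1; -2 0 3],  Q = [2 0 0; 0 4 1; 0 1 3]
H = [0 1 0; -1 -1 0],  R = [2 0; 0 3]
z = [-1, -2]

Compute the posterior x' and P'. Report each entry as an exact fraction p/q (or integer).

x' = [915/389, -395/389, 1996/389]
P' = [1654/389 -646/389 823/389; -646/389 670/389 140/389; 823/389 140/389 6979/389]

x̄ = F·x = [-2, -2, 0]
P̄ = F·P·Fᵀ + Q = [29 -9 17; -9 13 6; 17 6 38]
y = z − H·x̄ = [1, -6]
S = H·P̄·Hᵀ + R = [15 -4; -4 27]
K = P̄·Hᵀ·S⁻¹ = [-323/389 -336/389; 335/389 -8/389; 70/389 -321/389]
x' = x̄ + K·y = [915/389, -395/389, 1996/389]
P' = (I − K·H)·P̄ = [1654/389 -646/389 823/389; -646/389 670/389 140/389; 823/389 140/389 6979/389]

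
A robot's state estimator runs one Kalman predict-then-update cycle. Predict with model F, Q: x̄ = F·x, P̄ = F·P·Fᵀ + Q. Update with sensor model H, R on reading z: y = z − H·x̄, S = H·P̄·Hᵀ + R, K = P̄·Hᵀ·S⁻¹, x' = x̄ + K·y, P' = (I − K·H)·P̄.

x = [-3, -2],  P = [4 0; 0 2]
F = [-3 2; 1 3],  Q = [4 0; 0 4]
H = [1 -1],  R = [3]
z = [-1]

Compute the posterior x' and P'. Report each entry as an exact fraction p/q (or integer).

x' = [-335/77, -303/77]
P' = [1392/77 1248/77; 1248/77 1326/77]

x̄ = F·x = [5, -9]
P̄ = F·P·Fᵀ + Q = [48 0; 0 26]
y = z − H·x̄ = [-15]
S = H·P̄·Hᵀ + R = [77]
K = P̄·Hᵀ·S⁻¹ = [48/77; -26/77]
x' = x̄ + K·y = [-335/77, -303/77]
P' = (I − K·H)·P̄ = [1392/77 1248/77; 1248/77 1326/77]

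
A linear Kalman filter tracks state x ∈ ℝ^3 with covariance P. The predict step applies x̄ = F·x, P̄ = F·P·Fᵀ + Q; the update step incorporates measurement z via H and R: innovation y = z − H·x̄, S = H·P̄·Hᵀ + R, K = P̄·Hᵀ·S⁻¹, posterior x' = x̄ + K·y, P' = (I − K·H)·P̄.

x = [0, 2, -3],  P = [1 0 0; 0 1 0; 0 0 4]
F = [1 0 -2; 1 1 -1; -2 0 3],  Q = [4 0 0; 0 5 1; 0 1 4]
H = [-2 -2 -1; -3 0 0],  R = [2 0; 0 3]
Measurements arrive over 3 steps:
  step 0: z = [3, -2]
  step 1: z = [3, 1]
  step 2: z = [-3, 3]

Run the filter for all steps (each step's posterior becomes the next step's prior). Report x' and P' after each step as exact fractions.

step 0: x̄ = F·x = [6, 5, -9]
step 0: P̄ = F·P·Fᵀ + Q = [21 9 -26; 9 11 -13; -26 -13 44]
step 0: y = z − H·x̄ = [16, 16]
step 0: S = H·P̄·Hᵀ + R = [90 102; 102 192]
step 0: K = P̄·Hᵀ·S⁻¹ = [-17/1146 -367/1146; -135/382 9/191; -119/573 296/573]
step 0: x' = x̄ + K·y = [122/191, 19/191, -775/191]
step 0: P' = (I − K·H)·P̄ = [367/1146 -9/191 -296/573; -9/191 1043/382 -890/191; -296/573 -890/191 6170/573]
step 1: x̄ = F·x = [1672/191, 916/191, -2569/191]
step 1: P̄ = F·P·Fᵀ + Q = [18893/382 12483/382 -13153/191; 12483/382 16661/573 -27740/573; -13153/191 -27740/573 62108/573]
step 1: y = z − H·x̄ = [3180/191, 5207/191]
step 1: S = H·P̄·Hᵀ + R = [124256/573 54669/191; 54669/191 171183/382]
step 1: K = P̄·Hᵀ·S⁻¹ = [-54669/2913017 -929587/2913017; -1068305/2913017 45079/2913017; -495886/2913017 1659678/2913017]
step 1: x' = x̄ + K·y = [-752055/2913017, -2587225/2913017, -2191177/2913017]
step 1: P' = (I − K·H)·P̄ = [929587/2913017 -45079/2913017 -1659678/2913017; -45079/2913017 17786349/5826034 -15559581/2913017; -1659678/2913017 -15559581/2913017 35430290/2913017]
step 2: x̄ = F·x = [3630299/2913017, -1148103/2913017, -5069421/2913017]
step 2: P̄ = F·P·Fᵀ + Q = [160941527/2913017 107843284/2913017 -226058660/2913017; 107843284/2913017 188332993/5826034 -160124002/2913017; -226058660/2913017 -160124002/2913017 354159162/2913017]
step 2: y = z − H·x̄ = [-8844080/2913017, 19629948/2913017]
step 2: S = H·P̄·Hᵀ + R = [698432914/2913017 934532886/2913017; 934532886/2913017 1457212794/2913017]
step 2: K = P̄·Hᵀ·S⁻¹ = [-155755481/8262548360 -2637777301/8262548360; -3035709637/8262548360 112399123/8262548360; -696940263/4131274180 2369622697/4131274180]
step 2: x' = x̄ + K·y = [-1751311121/2065637090, 1679374963/2065637090, 2723653662/1032818545]
step 2: P' = (I − K·H)·P̄ = [2637777301/8262548360 -112399123/8262548360 -2369622697/4131274180; -112399123/8262548360 25411318909/8262548360 -22263210149/4131274180; -2369622697/4131274180 -22263210149/4131274180 25329773109/2065637090]

step 0: x' = [122/191, 19/191, -775/191], P' = [367/1146 -9/191 -296/573; -9/191 1043/382 -890/191; -296/573 -890/191 6170/573]
step 1: x' = [-752055/2913017, -2587225/2913017, -2191177/2913017], P' = [929587/2913017 -45079/2913017 -1659678/2913017; -45079/2913017 17786349/5826034 -15559581/2913017; -1659678/2913017 -15559581/2913017 35430290/2913017]
step 2: x' = [-1751311121/2065637090, 1679374963/2065637090, 2723653662/1032818545], P' = [2637777301/8262548360 -112399123/8262548360 -2369622697/4131274180; -112399123/8262548360 25411318909/8262548360 -22263210149/4131274180; -2369622697/4131274180 -22263210149/4131274180 25329773109/2065637090]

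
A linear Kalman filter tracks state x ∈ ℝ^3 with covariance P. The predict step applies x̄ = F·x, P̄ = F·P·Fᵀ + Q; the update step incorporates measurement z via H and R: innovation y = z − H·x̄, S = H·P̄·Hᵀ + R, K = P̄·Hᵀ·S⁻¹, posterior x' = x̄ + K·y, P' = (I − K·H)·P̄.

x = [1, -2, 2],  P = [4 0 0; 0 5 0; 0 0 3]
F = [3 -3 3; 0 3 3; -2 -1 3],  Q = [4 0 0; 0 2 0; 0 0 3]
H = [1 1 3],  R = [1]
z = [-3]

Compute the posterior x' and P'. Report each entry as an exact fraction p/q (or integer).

x' = [3261/395, -1656/395, -924/395]
P' = [33288/395 -13918/395 -6432/395; -13918/395 24998/395 -3678/395; -6432/395 -3678/395 6801/790]

x̄ = F·x = [15, 0, 6]
P̄ = F·P·Fᵀ + Q = [112 -18 18; -18 74 12; 18 12 51]
y = z − H·x̄ = [-36]
S = H·P̄·Hᵀ + R = [790]
K = P̄·Hᵀ·S⁻¹ = [74/395; 46/395; 183/790]
x' = x̄ + K·y = [3261/395, -1656/395, -924/395]
P' = (I − K·H)·P̄ = [33288/395 -13918/395 -6432/395; -13918/395 24998/395 -3678/395; -6432/395 -3678/395 6801/790]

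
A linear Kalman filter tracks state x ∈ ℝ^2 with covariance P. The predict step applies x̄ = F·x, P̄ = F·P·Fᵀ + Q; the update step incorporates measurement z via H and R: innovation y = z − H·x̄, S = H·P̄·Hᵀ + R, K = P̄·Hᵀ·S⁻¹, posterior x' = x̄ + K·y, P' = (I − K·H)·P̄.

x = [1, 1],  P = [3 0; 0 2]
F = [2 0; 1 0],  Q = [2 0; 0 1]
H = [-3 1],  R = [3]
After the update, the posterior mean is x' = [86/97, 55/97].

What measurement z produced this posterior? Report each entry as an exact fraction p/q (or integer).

z = [-2]

x̄ = F·x = [2, 1]
P̄ = F·P·Fᵀ + Q = [14 6; 6 4]
S = H·P̄·Hᵀ + R = [97]
K = P̄·Hᵀ·S⁻¹ = [-36/97; -14/97]
x' − x̄ = [-108/97, -42/97] = K·y
y = (KᵀK)⁻¹·Kᵀ·(x' − x̄) = [3]
z = y + H·x̄ = [3] + [-5] = [-2]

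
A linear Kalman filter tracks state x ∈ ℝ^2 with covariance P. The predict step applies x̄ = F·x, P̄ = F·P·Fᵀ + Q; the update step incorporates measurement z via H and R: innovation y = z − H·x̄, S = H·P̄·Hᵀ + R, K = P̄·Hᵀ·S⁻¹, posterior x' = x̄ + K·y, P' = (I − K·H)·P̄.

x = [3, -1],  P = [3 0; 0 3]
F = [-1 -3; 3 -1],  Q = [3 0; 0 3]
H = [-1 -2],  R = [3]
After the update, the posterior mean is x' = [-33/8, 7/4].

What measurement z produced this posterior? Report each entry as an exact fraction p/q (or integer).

z = [1]

x̄ = F·x = [0, 10]
P̄ = F·P·Fᵀ + Q = [33 0; 0 33]
S = H·P̄·Hᵀ + R = [168]
K = P̄·Hᵀ·S⁻¹ = [-11/56; -11/28]
x' − x̄ = [-33/8, -33/4] = K·y
y = (KᵀK)⁻¹·Kᵀ·(x' − x̄) = [21]
z = y + H·x̄ = [21] + [-20] = [1]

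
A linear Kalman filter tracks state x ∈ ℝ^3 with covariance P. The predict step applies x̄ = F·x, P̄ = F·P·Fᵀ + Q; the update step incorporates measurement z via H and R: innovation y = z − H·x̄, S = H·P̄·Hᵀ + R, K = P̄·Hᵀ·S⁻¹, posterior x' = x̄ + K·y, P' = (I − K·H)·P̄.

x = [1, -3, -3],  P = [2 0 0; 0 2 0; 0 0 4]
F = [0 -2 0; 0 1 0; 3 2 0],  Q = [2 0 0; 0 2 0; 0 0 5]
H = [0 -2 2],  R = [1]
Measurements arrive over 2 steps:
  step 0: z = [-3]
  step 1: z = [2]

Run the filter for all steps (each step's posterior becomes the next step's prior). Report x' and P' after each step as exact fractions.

step 0: x̄ = F·x = [6, -3, -3]
step 0: P̄ = F·P·Fᵀ + Q = [10 -4 -8; -4 4 4; -8 4 31]
step 0: y = z − H·x̄ = [-3]
step 0: S = H·P̄·Hᵀ + R = [109]
step 0: K = P̄·Hᵀ·S⁻¹ = [-8/109; 0; 54/109]
step 0: x' = x̄ + K·y = [678/109, -3, -489/109]
step 0: P' = (I − K·H)·P̄ = [1026/109 -4 -440/109; -4 4 4; -440/109 4 463/109]
step 1: x̄ = F·x = [6, -3, 1380/109]
step 1: P̄ = F·P·Fᵀ + Q = [18 -8 8; -8 6 -4; 8 -4 6291/109]
step 1: y = z − H·x̄ = [-3196/109]
step 1: S = H·P̄·Hᵀ + R = [31377/109]
step 1: K = P̄·Hᵀ·S⁻¹ = [3488/31377; -2180/31377; 13454/31377]
step 1: x' = x̄ + K·y = [85990/31377, -30211/31377, 2764/31377]
step 1: P' = (I − K·H)·P̄ = [453170/31377 -181256/31377 -179512/31377; -181256/31377 144662/31377 143572/31377; -179512/31377 143572/31377 150299/31377]

step 0: x' = [678/109, -3, -489/109], P' = [1026/109 -4 -440/109; -4 4 4; -440/109 4 463/109]
step 1: x' = [85990/31377, -30211/31377, 2764/31377], P' = [453170/31377 -181256/31377 -179512/31377; -181256/31377 144662/31377 143572/31377; -179512/31377 143572/31377 150299/31377]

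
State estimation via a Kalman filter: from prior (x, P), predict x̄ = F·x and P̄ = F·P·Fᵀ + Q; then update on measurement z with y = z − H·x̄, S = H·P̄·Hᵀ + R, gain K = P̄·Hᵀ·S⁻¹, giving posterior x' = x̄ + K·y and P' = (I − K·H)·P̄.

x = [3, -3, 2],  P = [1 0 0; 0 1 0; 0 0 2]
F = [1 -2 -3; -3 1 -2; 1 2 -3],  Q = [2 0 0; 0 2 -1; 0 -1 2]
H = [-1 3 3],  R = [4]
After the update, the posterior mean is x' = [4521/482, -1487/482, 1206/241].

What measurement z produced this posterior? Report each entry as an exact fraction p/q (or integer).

x̄ = F·x = [3, -16, -9]
P̄ = F·P·Fᵀ + Q = [25 7 15; 7 20 10; 15 10 25]
S = H·P̄·Hᵀ + R = [482]
K = P̄·Hᵀ·S⁻¹ = [41/482; 83/482; 45/241]
x' − x̄ = [3075/482, 6225/482, 3375/241] = K·y
y = (KᵀK)⁻¹·Kᵀ·(x' − x̄) = [75]
z = y + H·x̄ = [75] + [-78] = [-3]

z = [-3]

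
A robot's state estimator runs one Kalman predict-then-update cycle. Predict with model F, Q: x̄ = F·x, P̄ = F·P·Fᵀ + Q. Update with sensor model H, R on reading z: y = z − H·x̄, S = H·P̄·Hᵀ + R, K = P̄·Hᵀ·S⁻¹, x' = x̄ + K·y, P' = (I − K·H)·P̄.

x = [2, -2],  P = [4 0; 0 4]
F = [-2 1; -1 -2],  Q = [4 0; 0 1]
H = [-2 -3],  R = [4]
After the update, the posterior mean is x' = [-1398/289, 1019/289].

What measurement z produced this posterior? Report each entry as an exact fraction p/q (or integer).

x̄ = F·x = [-6, 2]
P̄ = F·P·Fᵀ + Q = [24 0; 0 21]
S = H·P̄·Hᵀ + R = [289]
K = P̄·Hᵀ·S⁻¹ = [-48/289; -63/289]
x' − x̄ = [336/289, 441/289] = K·y
y = (KᵀK)⁻¹·Kᵀ·(x' − x̄) = [-7]
z = y + H·x̄ = [-7] + [6] = [-1]

z = [-1]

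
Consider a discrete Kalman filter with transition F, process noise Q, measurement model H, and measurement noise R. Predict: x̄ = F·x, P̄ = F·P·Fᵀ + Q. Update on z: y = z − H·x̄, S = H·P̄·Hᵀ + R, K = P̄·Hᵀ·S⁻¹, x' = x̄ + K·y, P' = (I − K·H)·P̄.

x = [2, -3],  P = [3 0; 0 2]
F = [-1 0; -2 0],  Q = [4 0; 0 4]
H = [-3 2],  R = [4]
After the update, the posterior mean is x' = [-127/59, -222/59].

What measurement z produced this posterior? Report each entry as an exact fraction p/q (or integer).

z = [-1]

x̄ = F·x = [-2, -4]
P̄ = F·P·Fᵀ + Q = [7 6; 6 16]
S = H·P̄·Hᵀ + R = [59]
K = P̄·Hᵀ·S⁻¹ = [-9/59; 14/59]
x' − x̄ = [-9/59, 14/59] = K·y
y = (KᵀK)⁻¹·Kᵀ·(x' − x̄) = [1]
z = y + H·x̄ = [1] + [-2] = [-1]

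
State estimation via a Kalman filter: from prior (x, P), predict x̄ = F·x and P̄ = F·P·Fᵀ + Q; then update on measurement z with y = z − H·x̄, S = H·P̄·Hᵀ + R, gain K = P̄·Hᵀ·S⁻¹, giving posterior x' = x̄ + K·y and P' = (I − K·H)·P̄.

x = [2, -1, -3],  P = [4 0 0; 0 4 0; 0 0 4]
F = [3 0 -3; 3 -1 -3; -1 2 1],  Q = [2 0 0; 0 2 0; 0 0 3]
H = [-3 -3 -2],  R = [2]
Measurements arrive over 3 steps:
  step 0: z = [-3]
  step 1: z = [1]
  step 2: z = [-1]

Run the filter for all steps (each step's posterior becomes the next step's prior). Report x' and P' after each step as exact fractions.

step 0: x' = [945/1051, 2148/1051, -3025/1051], P' = [1724/1051 402/1051 -2994/1051; 402/1051 7480/1051 -11630/1051; -2994/1051 -11630/1051 21879/1051]
step 1: x' = [-21907/89115, -944597/1336725, 3757681/4010175], P' = [9257/5941 -2413/29705 -181171/89115; -2413/29705 2072587/445575 -8953301/1336725; -181171/89115 -8953301/1336725 52479298/4010175]
step 2: x' = [4494689796/20276744497, 9678942447/20276744497, -11204816018/20276744497], P' = [31560740051/20276744497 -1988205381/20276744497 -40653546687/20276744497; -1988205381/20276744497 90904986557/20276744497 -130113116097/20276744497; -40653546687/20276744497 -130113116097/20276744497 255833389772/20276744497]

step 0: x̄ = F·x = [15, 16, -7]
step 0: P̄ = F·P·Fᵀ + Q = [74 72 -24; 72 78 -32; -24 -32 27]
step 0: y = z − H·x̄ = [76]
step 0: S = H·P̄·Hᵀ + R = [2102]
step 0: K = P̄·Hᵀ·S⁻¹ = [-195/1051; -193/1051; 57/1051]
step 0: x' = x̄ + K·y = [945/1051, 2148/1051, -3025/1051]
step 0: P' = (I − K·H)·P̄ = [1724/1051 402/1051 -2994/1051; 402/1051 7480/1051 -11630/1051; -2994/1051 -11630/1051 21879/1051]
step 1: x̄ = F·x = [11910/1051, 9762/1051, 326/1051]
step 1: P̄ = F·P·Fᵀ + Q = [268421/1051 230223/1051 -16581/1051; 230223/1051 203709/1051 -19509/1051; -16581/1051 -19509/1051 14536/1051]
step 1: y = z − H·x̄ = [66719/1051]
step 1: S = H·P̄·Hᵀ + R = [8020350/1051]
step 1: K = P̄·Hᵀ·S⁻¹ = [-16253/89115; -210463/1336725; 39599/4010175]
step 1: x' = x̄ + K·y = [-21907/89115, -944597/1336725, 3757681/4010175]
step 1: P' = (I − K·H)·P̄ = [9257/5941 -2413/29705 -181171/89115; -2413/29705 2072587/445575 -8953301/1336725; -181171/89115 -8953301/1336725 52479298/4010175]
step 2: x̄ = F·x = [-4743496/1336725, -292223/102825, -924086/4010175]
step 2: P̄ = F·P·Fᵀ + Q = [75924313/445575 5091419/34275 -21964867/1336725; 5091419/34275 4639036/34275 -1965821/102825; -21964867/1336725 -1965821/102825 55540228/4010175]
step 2: y = z − H·x̄ = [-82739902/4010175]
step 2: S = H·P̄·Hᵀ + R = [20276744497/4010175]
step 2: K = P̄·Hᵀ·S⁻¹ = [-3705255318/20276744497; -3262055667/20276744497; 316604404/20276744497]
step 2: x' = x̄ + K·y = [4494689796/20276744497, 9678942447/20276744497, -11204816018/20276744497]
step 2: P' = (I − K·H)·P̄ = [31560740051/20276744497 -1988205381/20276744497 -40653546687/20276744497; -1988205381/20276744497 90904986557/20276744497 -130113116097/20276744497; -40653546687/20276744497 -130113116097/20276744497 255833389772/20276744497]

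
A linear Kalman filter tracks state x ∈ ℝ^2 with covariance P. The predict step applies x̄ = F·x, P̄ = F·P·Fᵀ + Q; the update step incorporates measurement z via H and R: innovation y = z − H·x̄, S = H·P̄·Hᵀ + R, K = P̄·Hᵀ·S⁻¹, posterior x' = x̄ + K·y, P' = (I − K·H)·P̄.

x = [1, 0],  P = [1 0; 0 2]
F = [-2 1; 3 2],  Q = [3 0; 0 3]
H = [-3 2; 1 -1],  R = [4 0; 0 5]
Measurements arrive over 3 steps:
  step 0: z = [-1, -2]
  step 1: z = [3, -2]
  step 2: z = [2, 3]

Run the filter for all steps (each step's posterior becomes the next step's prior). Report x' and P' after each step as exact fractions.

step 0: x̄ = F·x = [-2, 3]
step 0: P̄ = F·P·Fᵀ + Q = [9 -2; -2 20]
step 0: y = z − H·x̄ = [-13, 3]
step 0: S = H·P̄·Hᵀ + R = [189 -77; -77 38]
step 0: K = P̄·Hᵀ·S⁻¹ = [-331/1253 -44/179; 54/1253 -88/179]
step 0: x' = x̄ + K·y = [873/1253, 1209/1253]
step 0: P' = (I − K·H)·P̄ = [4404/1253 5944/1253; 5944/1253 9024/1253]
step 1: x̄ = F·x = [-3/7, 5037/1253]
step 1: P̄ = F·P·Fᵀ + Q = [37/7 -80/7; -80/7 150819/1253]
step 1: y = z − H·x̄ = [-7926/1253, 3068/1253]
step 1: S = H·P̄·Hᵀ + R = [839735/1253 -393107/1253; -393107/1253 192347/1253]
step 1: K = P̄·Hᵀ·S⁻¹ = [-438037/2788266 -45511/214482; 1089461/5576532 -197011/428964]
step 1: x' = x̄ + K·y = [63616/1394133, 4627429/2788266]
step 1: P' = (I − K·H)·P̄ = [3834289/1394133 10626793/2788266; 10626793/2788266 34059301/5576532]
step 2: x̄ = F·x = [1457655/929422, 4818277/1394133]
step 2: P̄ = F·P·Fᵀ + Q = [9041059/1858844 -3763160/464711; -3763160/464711 136511059/1394133]
step 2: y = z − H·x̄ = [-44437/214482, 13628387/2788266]
step 2: S = H·P̄·Hᵀ + R = [230191285/428964 -107634431/428964; -107634431/428964 691365913/5576532]
step 2: K = P̄·Hᵀ·S⁻¹ = [-1574299363/9953269204 -2145609677/9953269204; 3847639289/19906538408 -9235324237/19906538408]
step 2: x' = x̄ + K·y = [1362275126/2488317301, 2857741668/2488317301]
step 2: P' = (I − K·H)·P̄ = [13876647111/4976634602 38481342607/9953269204; 38481342607/9953269204 123139306399/19906538408]

step 0: x' = [873/1253, 1209/1253], P' = [4404/1253 5944/1253; 5944/1253 9024/1253]
step 1: x' = [63616/1394133, 4627429/2788266], P' = [3834289/1394133 10626793/2788266; 10626793/2788266 34059301/5576532]
step 2: x' = [1362275126/2488317301, 2857741668/2488317301], P' = [13876647111/4976634602 38481342607/9953269204; 38481342607/9953269204 123139306399/19906538408]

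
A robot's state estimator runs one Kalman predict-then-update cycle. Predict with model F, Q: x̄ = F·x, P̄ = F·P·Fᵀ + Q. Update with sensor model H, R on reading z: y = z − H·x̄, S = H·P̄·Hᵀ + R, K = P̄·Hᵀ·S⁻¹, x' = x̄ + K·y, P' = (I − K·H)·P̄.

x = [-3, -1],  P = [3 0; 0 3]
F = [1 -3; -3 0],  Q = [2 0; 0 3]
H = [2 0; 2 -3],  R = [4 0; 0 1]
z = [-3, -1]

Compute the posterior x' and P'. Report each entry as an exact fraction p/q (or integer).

x' = [-113/100, -99/260]
P' = [47/50 81/130; 81/130 177/338]

x̄ = F·x = [0, 9]
P̄ = F·P·Fᵀ + Q = [32 -9; -9 30]
y = z − H·x̄ = [-3, 26]
S = H·P̄·Hᵀ + R = [132 182; 182 507]
K = P̄·Hᵀ·S⁻¹ = [47/100 7/650; 81/260 -549/1690]
x' = x̄ + K·y = [-113/100, -99/260]
P' = (I − K·H)·P̄ = [47/50 81/130; 81/130 177/338]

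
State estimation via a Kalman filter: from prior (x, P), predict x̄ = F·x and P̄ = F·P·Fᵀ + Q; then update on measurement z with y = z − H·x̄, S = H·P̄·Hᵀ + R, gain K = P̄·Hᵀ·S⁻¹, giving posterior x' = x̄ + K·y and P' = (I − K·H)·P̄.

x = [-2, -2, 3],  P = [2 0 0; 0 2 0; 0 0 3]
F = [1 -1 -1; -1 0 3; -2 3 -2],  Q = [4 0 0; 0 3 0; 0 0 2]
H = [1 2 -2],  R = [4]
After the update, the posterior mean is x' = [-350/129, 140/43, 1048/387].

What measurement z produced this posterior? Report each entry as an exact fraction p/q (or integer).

x̄ = F·x = [-3, 11, -8]
P̄ = F·P·Fᵀ + Q = [11 -11 -4; -11 32 -14; -4 -14 40]
S = H·P̄·Hᵀ + R = [387]
K = P̄·Hᵀ·S⁻¹ = [-1/129; 9/43; -112/387]
x' − x̄ = [37/129, -333/43, 4144/387] = K·y
y = (KᵀK)⁻¹·Kᵀ·(x' − x̄) = [-37]
z = y + H·x̄ = [-37] + [35] = [-2]

z = [-2]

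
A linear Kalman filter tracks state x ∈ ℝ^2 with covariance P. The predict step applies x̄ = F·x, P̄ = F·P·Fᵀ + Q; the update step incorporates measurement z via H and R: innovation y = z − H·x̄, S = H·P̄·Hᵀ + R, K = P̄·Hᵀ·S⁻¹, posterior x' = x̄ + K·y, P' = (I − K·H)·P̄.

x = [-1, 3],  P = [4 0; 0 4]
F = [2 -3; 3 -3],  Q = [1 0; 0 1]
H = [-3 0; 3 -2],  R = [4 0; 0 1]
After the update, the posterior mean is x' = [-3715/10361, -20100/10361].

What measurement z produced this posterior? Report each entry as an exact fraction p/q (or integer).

z = [1, 3]

x̄ = F·x = [-11, -12]
P̄ = F·P·Fᵀ + Q = [53 60; 60 73]
S = H·P̄·Hᵀ + R = [481 -117; -117 50]
K = P̄·Hᵀ·S⁻¹ = [-3387/10361 12/797; -5022/10361 -362/797]
x' − x̄ = [110256/10361, 104232/10361] = K·y
y = (KᵀK)⁻¹·Kᵀ·(x' − x̄) = [-32, 12]
z = y + H·x̄ = [-32, 12] + [33, -9] = [1, 3]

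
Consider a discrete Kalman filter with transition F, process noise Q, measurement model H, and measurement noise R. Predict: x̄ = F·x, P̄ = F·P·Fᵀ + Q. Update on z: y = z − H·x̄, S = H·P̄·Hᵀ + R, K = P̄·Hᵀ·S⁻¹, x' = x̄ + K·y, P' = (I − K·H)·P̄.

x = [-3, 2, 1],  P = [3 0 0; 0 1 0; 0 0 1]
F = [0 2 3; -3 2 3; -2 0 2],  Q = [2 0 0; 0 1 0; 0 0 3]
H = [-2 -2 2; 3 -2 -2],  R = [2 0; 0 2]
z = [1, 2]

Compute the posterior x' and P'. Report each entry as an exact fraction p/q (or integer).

x̄ = F·x = [7, 16, 8]
P̄ = F·P·Fᵀ + Q = [15 13 6; 13 41 24; 6 24 19]
y = z − H·x̄ = [31, 29]
S = H·P̄·Hᵀ + R = [166 32; 32 341]
K = P̄·Hᵀ·S⁻¹ = [-7614/27791 1285/27791; -8774/27791 -6593/27791; -2663/27791 -5292/27791]
x' = x̄ + K·y = [-4232/27791, -18535/27791, -13693/27791]
P' = (I − K·H)·P̄ = [72854/27791 21378/27791 86618/27791; 21378/27791 13028/27791 25632/27791; 86618/27791 25632/27791 109587/27791]

x' = [-4232/27791, -18535/27791, -13693/27791]
P' = [72854/27791 21378/27791 86618/27791; 21378/27791 13028/27791 25632/27791; 86618/27791 25632/27791 109587/27791]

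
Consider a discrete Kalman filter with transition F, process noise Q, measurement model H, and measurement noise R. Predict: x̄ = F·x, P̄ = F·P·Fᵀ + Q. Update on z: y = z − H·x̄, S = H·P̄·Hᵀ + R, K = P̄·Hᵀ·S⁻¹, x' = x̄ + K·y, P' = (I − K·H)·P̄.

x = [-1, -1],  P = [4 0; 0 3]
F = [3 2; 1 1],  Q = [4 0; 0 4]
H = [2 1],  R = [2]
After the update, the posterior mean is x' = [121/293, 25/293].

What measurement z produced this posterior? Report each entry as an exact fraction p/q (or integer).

x̄ = F·x = [-5, -2]
P̄ = F·P·Fᵀ + Q = [52 18; 18 11]
S = H·P̄·Hᵀ + R = [293]
K = P̄·Hᵀ·S⁻¹ = [122/293; 47/293]
x' − x̄ = [1586/293, 611/293] = K·y
y = (KᵀK)⁻¹·Kᵀ·(x' − x̄) = [13]
z = y + H·x̄ = [13] + [-12] = [1]

z = [1]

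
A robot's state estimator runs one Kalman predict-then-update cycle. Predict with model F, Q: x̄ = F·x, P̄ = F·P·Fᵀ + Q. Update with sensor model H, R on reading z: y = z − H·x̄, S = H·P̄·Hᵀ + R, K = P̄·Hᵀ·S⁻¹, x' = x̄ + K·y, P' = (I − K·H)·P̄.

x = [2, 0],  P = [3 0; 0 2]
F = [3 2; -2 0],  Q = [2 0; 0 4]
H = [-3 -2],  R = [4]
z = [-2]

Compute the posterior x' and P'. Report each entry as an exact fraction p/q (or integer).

x̄ = F·x = [6, -4]
P̄ = F·P·Fᵀ + Q = [37 -18; -18 16]
y = z − H·x̄ = [8]
S = H·P̄·Hᵀ + R = [185]
K = P̄·Hᵀ·S⁻¹ = [-15/37; 22/185]
x' = x̄ + K·y = [102/37, -564/185]
P' = (I − K·H)·P̄ = [244/37 -336/37; -336/37 2476/185]

x' = [102/37, -564/185]
P' = [244/37 -336/37; -336/37 2476/185]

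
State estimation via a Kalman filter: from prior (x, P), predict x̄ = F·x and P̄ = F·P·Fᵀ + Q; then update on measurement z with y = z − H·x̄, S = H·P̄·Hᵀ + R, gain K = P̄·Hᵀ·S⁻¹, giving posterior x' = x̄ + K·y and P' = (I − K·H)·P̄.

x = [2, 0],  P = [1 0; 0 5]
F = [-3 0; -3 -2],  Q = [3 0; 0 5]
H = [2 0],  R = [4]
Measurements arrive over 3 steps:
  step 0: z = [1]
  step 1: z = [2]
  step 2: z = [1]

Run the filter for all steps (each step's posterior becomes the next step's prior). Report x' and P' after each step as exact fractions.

step 0: x' = [0, -3/2], P' = [12/13 9/13; 9/13 361/13]
step 1: x' = [147/160, 321/80], P' = [147/160 81/80; 81/80 4803/40]
step 2: x' = [921/3926, -27381/3926], P' = [1803/1963 2295/1963; 2295/1963 959807/1963]

step 0: x̄ = F·x = [-6, -6]
step 0: P̄ = F·P·Fᵀ + Q = [12 9; 9 34]
step 0: y = z − H·x̄ = [13]
step 0: S = H·P̄·Hᵀ + R = [52]
step 0: K = P̄·Hᵀ·S⁻¹ = [6/13; 9/26]
step 0: x' = x̄ + K·y = [0, -3/2]
step 0: P' = (I − K·H)·P̄ = [12/13 9/13; 9/13 361/13]
step 1: x̄ = F·x = [0, 3]
step 1: P̄ = F·P·Fᵀ + Q = [147/13 162/13; 162/13 1725/13]
step 1: y = z − H·x̄ = [2]
step 1: S = H·P̄·Hᵀ + R = [640/13]
step 1: K = P̄·Hᵀ·S⁻¹ = [147/320; 81/160]
step 1: x' = x̄ + K·y = [147/160, 321/80]
step 1: P' = (I − K·H)·P̄ = [147/160 81/80; 81/80 4803/40]
step 2: x̄ = F·x = [-441/160, -345/32]
step 2: P̄ = F·P·Fᵀ + Q = [1803/160 459/32; 459/32 16183/32]
step 2: y = z − H·x̄ = [521/80]
step 2: S = H·P̄·Hᵀ + R = [1963/40]
step 2: K = P̄·Hᵀ·S⁻¹ = [1803/3926; 2295/3926]
step 2: x' = x̄ + K·y = [921/3926, -27381/3926]
step 2: P' = (I − K·H)·P̄ = [1803/1963 2295/1963; 2295/1963 959807/1963]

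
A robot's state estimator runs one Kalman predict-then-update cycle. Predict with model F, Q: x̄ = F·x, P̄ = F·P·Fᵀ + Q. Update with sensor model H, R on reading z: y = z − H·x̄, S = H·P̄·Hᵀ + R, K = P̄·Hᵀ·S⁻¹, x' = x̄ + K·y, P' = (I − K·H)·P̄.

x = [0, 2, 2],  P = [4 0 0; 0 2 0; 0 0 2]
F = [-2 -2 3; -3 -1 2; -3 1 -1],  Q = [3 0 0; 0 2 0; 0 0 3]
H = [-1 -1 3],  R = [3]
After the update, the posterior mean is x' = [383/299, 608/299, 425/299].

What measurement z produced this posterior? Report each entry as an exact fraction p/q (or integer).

x̄ = F·x = [2, 2, 0]
P̄ = F·P·Fᵀ + Q = [45 40 14; 40 48 30; 14 30 43]
S = H·P̄·Hᵀ + R = [299]
K = P̄·Hᵀ·S⁻¹ = [-43/299; 2/299; 85/299]
x' − x̄ = [-215/299, 10/299, 425/299] = K·y
y = (KᵀK)⁻¹·Kᵀ·(x' − x̄) = [5]
z = y + H·x̄ = [5] + [-4] = [1]

z = [1]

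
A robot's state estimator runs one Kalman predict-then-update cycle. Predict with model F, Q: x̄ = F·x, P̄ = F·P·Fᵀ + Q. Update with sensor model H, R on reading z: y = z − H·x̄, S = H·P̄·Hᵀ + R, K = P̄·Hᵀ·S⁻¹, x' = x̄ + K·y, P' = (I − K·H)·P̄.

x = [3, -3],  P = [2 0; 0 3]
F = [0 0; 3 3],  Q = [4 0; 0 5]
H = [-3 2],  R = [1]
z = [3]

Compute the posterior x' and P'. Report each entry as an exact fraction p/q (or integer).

x' = [-12/79, 100/79]
P' = [268/79 400/79; 400/79 1850/237]

x̄ = F·x = [0, 0]
P̄ = F·P·Fᵀ + Q = [4 0; 0 50]
y = z − H·x̄ = [3]
S = H·P̄·Hᵀ + R = [237]
K = P̄·Hᵀ·S⁻¹ = [-4/79; 100/237]
x' = x̄ + K·y = [-12/79, 100/79]
P' = (I − K·H)·P̄ = [268/79 400/79; 400/79 1850/237]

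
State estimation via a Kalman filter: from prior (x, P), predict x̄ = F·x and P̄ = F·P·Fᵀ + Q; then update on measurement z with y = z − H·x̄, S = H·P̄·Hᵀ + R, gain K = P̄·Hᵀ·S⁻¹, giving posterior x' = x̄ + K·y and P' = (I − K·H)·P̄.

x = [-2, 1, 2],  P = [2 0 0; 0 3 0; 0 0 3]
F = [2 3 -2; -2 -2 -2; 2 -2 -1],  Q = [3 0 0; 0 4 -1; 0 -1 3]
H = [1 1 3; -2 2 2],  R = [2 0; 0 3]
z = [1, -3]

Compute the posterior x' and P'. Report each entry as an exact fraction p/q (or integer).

x' = [21691/14121, 21218/42363, -17948/42363]
P' = [19046/4707 101260/14121 -50278/14121; 101260/14121 2485253/169452 -1228661/169452; -50278/14121 -1228661/169452 636341/169452]

x̄ = F·x = [-5, -2, -8]
P̄ = F·P·Fᵀ + Q = [50 -14 -4; -14 36 9; -4 9 26]
y = z − H·x̄ = [32, 7]
S = H·P̄·Hᵀ + R = [324 216; 216 667]
K = P̄·Hᵀ·S⁻¹ = [3782/14121 -152/523; 7195/169452 256/1569; 38513/169452 68/1569]
x' = x̄ + K·y = [21691/14121, 21218/42363, -17948/42363]
P' = (I − K·H)·P̄ = [19046/4707 101260/14121 -50278/14121; 101260/14121 2485253/169452 -1228661/169452; -50278/14121 -1228661/169452 636341/169452]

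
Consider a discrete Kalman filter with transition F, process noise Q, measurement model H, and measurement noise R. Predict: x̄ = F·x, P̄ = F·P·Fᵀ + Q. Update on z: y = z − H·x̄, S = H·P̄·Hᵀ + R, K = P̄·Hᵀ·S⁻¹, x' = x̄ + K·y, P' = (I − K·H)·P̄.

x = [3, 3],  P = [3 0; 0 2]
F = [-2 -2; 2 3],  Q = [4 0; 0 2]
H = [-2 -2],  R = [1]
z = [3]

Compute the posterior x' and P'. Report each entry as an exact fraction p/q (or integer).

x' = [-12, 117/11]
P' = [24 -24; -24 800/33]

x̄ = F·x = [-12, 15]
P̄ = F·P·Fᵀ + Q = [24 -24; -24 32]
y = z − H·x̄ = [9]
S = H·P̄·Hᵀ + R = [33]
K = P̄·Hᵀ·S⁻¹ = [0; -16/33]
x' = x̄ + K·y = [-12, 117/11]
P' = (I − K·H)·P̄ = [24 -24; -24 800/33]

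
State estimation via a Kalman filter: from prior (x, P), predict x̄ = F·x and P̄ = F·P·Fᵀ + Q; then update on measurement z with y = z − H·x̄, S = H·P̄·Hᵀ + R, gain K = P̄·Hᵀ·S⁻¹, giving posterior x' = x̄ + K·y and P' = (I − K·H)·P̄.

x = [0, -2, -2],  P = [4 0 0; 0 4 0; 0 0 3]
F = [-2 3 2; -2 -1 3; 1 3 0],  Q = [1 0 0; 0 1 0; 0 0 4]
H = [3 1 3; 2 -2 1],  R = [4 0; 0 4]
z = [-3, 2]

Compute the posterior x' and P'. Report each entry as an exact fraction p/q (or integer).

x' = [-2037/6733, -19535/13466, -10555/40398]
P' = [30820/6733 15232/6733 -33768/6733; 15232/6733 12765/6733 -17333/6733; -33768/6733 -17333/6733 119015/20199]

x̄ = F·x = [-10, -4, -6]
P̄ = F·P·Fᵀ + Q = [65 22 28; 22 48 -20; 28 -20 44]
y = z − H·x̄ = [49, 20]
S = H·P̄·Hᵀ + R = [1549 690; 690 516]
K = P̄·Hᵀ·S⁻¹ = [1597/6733 -648/6733; 3231/13466 -12399/26932; 189/13466 20405/80796]
x' = x̄ + K·y = [-2037/6733, -19535/13466, -10555/40398]
P' = (I − K·H)·P̄ = [30820/6733 15232/6733 -33768/6733; 15232/6733 12765/6733 -17333/6733; -33768/6733 -17333/6733 119015/20199]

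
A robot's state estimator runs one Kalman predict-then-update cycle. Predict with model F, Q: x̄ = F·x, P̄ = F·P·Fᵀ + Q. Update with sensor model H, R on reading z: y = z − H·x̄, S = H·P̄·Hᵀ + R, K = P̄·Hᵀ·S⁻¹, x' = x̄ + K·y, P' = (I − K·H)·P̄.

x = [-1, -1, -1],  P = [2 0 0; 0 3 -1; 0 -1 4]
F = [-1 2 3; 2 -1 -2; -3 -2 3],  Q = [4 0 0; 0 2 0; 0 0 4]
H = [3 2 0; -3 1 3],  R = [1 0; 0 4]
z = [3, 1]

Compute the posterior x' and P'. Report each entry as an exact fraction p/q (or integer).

x' = [13433/7054, -44213/31743, 172429/63486]
P' = [57561/7054 -42294/3527 86049/7054; -42294/3527 566996/31743 -571670/31743; 86049/7054 -571670/31743 1187473/63486]

x̄ = F·x = [-4, 1, 2]
P̄ = F·P·Fᵀ + Q = [42 -27 30; -27 25 -31; 30 -31 82]
y = z − H·x̄ = [13, -18]
S = H·P̄·Hᵀ + R = [155 -163; -163 581]
K = P̄·Hᵀ·S⁻¹ = [3507/7054 219/7054; -7946/31743 -1519/31743; 36643/63486 23939/63486]
x' = x̄ + K·y = [13433/7054, -44213/31743, 172429/63486]
P' = (I − K·H)·P̄ = [57561/7054 -42294/3527 86049/7054; -42294/3527 566996/31743 -571670/31743; 86049/7054 -571670/31743 1187473/63486]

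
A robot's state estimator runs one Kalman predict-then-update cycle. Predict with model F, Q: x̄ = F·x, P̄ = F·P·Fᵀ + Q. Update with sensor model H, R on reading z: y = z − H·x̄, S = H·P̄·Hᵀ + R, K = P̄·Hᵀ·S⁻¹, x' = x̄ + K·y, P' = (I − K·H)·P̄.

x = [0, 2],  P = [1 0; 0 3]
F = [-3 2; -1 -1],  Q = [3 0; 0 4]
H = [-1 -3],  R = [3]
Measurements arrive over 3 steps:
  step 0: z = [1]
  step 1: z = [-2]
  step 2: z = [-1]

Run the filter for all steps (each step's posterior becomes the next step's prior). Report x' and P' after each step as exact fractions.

step 0: x̄ = F·x = [4, -2]
step 0: P̄ = F·P·Fᵀ + Q = [24 -3; -3 8]
step 0: y = z − H·x̄ = [-1]
step 0: S = H·P̄·Hᵀ + R = [81]
step 0: K = P̄·Hᵀ·S⁻¹ = [-5/27; -7/27]
step 0: x' = x̄ + K·y = [113/27, -47/27]
step 0: P' = (I − K·H)·P̄ = [191/9 -62/9; -62/9 23/9]
step 1: x̄ = F·x = [-433/27, -22/9]
step 1: P̄ = F·P·Fᵀ + Q = [2582/9 155/3; 155/3 14]
step 1: y = z − H·x̄ = [-685/27]
step 1: S = H·P̄·Hᵀ + R = [6533/9]
step 1: K = P̄·Hᵀ·S⁻¹ = [-3977/6533; -843/6533]
step 1: x' = x̄ + K·y = [-3872/6533, 16253/19599]
step 1: P' = (I − K·H)·P̄ = [116853/6533 -34974/6533; -34974/6533 12501/6533]
step 2: x̄ = F·x = [67354/19599, -4637/19599]
step 2: P̄ = F·P·Fᵀ + Q = [1540968/6533 290583/6533; 290583/6533 85538/6533]
step 2: y = z − H·x̄ = [33844/19599]
step 2: S = H·P̄·Hᵀ + R = [4073907/6533]
step 2: K = P̄·Hᵀ·S⁻¹ = [-804239/1357969; -182399/1357969]
step 2: x' = x̄ + K·y = [9834070/4073907, -1908773/4073907]
step 2: P' = (I − K·H)·P̄ = [23294913/1357969 -6960732/1357969; -6960732/1357969 2502643/1357969]

step 0: x' = [113/27, -47/27], P' = [191/9 -62/9; -62/9 23/9]
step 1: x' = [-3872/6533, 16253/19599], P' = [116853/6533 -34974/6533; -34974/6533 12501/6533]
step 2: x' = [9834070/4073907, -1908773/4073907], P' = [23294913/1357969 -6960732/1357969; -6960732/1357969 2502643/1357969]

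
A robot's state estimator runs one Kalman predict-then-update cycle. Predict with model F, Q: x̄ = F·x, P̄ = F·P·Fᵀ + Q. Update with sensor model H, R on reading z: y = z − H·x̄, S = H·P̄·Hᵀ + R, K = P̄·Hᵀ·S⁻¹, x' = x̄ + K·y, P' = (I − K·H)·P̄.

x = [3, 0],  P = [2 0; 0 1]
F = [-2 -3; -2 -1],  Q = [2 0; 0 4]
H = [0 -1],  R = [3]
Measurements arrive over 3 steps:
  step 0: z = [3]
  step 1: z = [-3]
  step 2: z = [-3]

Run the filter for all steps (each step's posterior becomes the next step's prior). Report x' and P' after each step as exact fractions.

step 0: x̄ = F·x = [-6, -6]
step 0: P̄ = F·P·Fᵀ + Q = [19 11; 11 13]
step 0: y = z − H·x̄ = [-3]
step 0: S = H·P̄·Hᵀ + R = [16]
step 0: K = P̄·Hᵀ·S⁻¹ = [-11/16; -13/16]
step 0: x' = x̄ + K·y = [-63/16, -57/16]
step 0: P' = (I − K·H)·P̄ = [183/16 33/16; 33/16 39/16]
step 1: x̄ = F·x = [297/16, 183/16]
step 1: P̄ = F·P·Fᵀ + Q = [1511/16 1113/16; 1113/16 967/16]
step 1: y = z − H·x̄ = [135/16]
step 1: S = H·P̄·Hᵀ + R = [1015/16]
step 1: K = P̄·Hᵀ·S⁻¹ = [-159/145; -967/1015]
step 1: x' = x̄ + K·y = [270/29, 690/203]
step 1: P' = (I − K·H)·P̄ = [2633/145 477/145; 477/145 2901/1015]
step 2: x̄ = F·x = [-5850/203, -4470/203]
step 2: P̄ = F·P·Fᵀ + Q = [141931/1015 109139/1015; 109139/1015 94041/1015]
step 2: y = z − H·x̄ = [-5079/203]
step 2: S = H·P̄·Hᵀ + R = [97086/1015]
step 2: K = P̄·Hᵀ·S⁻¹ = [-109139/97086; -31347/32362]
step 2: x' = x̄ + K·y = [-22391/32362, 71691/32362]
step 2: P' = (I − K·H)·P̄ = [1840583/97086 109139/32362; 109139/32362 94041/32362]

step 0: x' = [-63/16, -57/16], P' = [183/16 33/16; 33/16 39/16]
step 1: x' = [270/29, 690/203], P' = [2633/145 477/145; 477/145 2901/1015]
step 2: x' = [-22391/32362, 71691/32362], P' = [1840583/97086 109139/32362; 109139/32362 94041/32362]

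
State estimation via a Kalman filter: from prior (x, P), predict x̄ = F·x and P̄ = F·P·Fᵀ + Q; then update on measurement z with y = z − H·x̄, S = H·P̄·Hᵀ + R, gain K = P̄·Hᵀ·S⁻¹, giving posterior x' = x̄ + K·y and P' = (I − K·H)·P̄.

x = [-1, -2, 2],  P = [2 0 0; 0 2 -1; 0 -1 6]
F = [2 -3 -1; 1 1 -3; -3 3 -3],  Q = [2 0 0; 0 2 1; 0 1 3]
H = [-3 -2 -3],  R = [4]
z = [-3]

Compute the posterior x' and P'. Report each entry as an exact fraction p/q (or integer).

x' = [6122/2095, -3861/2095, -1509/2095]
P' = [56544/2095 338/2095 -56708/2095; 338/2095 10821/2095 -7076/2095; -56708/2095 -7076/2095 61976/2095]

x̄ = F·x = [2, -9, -9]
P̄ = F·P·Fᵀ + Q = [28 8 -18; 8 66 67; -18 67 111]
y = z − H·x̄ = [-42]
S = H·P̄·Hᵀ + R = [2095]
K = P̄·Hᵀ·S⁻¹ = [-46/2095; -357/2095; -413/2095]
x' = x̄ + K·y = [6122/2095, -3861/2095, -1509/2095]
P' = (I − K·H)·P̄ = [56544/2095 338/2095 -56708/2095; 338/2095 10821/2095 -7076/2095; -56708/2095 -7076/2095 61976/2095]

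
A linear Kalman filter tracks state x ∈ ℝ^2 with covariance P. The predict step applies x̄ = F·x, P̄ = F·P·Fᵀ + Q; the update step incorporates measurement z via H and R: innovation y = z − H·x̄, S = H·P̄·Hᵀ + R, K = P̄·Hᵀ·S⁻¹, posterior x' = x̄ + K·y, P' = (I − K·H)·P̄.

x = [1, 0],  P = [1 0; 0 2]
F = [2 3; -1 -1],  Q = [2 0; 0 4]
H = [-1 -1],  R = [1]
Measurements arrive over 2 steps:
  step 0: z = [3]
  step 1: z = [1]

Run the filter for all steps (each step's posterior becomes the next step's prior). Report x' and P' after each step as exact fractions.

step 0: x̄ = F·x = [2, -1]
step 0: P̄ = F·P·Fᵀ + Q = [24 -8; -8 7]
step 0: y = z − H·x̄ = [4]
step 0: S = H·P̄·Hᵀ + R = [16]
step 0: K = P̄·Hᵀ·S⁻¹ = [-1; 1/16]
step 0: x' = x̄ + K·y = [-2, -3/4]
step 0: P' = (I − K·H)·P̄ = [8 -7; -7 111/16]
step 1: x̄ = F·x = [-25/4, 11/4]
step 1: P̄ = F·P·Fᵀ + Q = [199/16 -29/16; -29/16 79/16]
step 1: y = z − H·x̄ = [-5/2]
step 1: S = H·P̄·Hᵀ + R = [59/4]
step 1: K = P̄·Hᵀ·S⁻¹ = [-85/118; -25/118]
step 1: x' = x̄ + K·y = [-525/118, 387/118]
step 1: P' = (I − K·H)·P̄ = [1129/236 -959/236; -959/236 1009/236]

step 0: x' = [-2, -3/4], P' = [8 -7; -7 111/16]
step 1: x' = [-525/118, 387/118], P' = [1129/236 -959/236; -959/236 1009/236]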